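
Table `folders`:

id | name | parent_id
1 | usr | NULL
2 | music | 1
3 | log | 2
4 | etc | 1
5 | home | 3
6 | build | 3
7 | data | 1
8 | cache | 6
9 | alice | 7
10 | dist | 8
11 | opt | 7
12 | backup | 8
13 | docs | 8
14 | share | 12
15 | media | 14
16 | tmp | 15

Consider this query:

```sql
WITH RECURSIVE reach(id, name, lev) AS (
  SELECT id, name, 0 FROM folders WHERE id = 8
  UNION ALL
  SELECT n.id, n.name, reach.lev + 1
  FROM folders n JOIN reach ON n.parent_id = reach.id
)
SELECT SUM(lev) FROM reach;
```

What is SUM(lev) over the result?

Base: id=8 (cache) at lev 0.
Iteration 1: rows with parent_id in {8} -> dist (id 10, lev 1), backup (id 12, lev 1), docs (id 13, lev 1).
Iteration 2: rows with parent_id in {10,12,13} -> share (id 14, lev 2).
Iteration 3: rows with parent_id in {14} -> media (id 15, lev 3).
Iteration 4: rows with parent_id in {15} -> tmp (id 16, lev 4).
Iteration 5: no rows with parent_id in {16}; recursion stops.
SUM(lev) = 0 + 1 + 1 + 1 + 2 + 3 + 4 = 12.

12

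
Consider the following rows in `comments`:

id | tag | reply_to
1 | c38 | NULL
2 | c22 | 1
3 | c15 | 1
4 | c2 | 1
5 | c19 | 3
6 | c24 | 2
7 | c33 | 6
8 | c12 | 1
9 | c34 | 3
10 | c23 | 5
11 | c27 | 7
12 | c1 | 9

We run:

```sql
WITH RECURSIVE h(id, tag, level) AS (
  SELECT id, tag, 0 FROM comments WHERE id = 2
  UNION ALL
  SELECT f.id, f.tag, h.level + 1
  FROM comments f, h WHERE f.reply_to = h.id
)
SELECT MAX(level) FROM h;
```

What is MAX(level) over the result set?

3

Base: id=2 (c22) at level 0.
Iteration 1: rows with reply_to in {2} -> c24 (id 6, level 1).
Iteration 2: rows with reply_to in {6} -> c33 (id 7, level 2).
Iteration 3: rows with reply_to in {7} -> c27 (id 11, level 3).
Iteration 4: no rows with reply_to in {11}; recursion stops.
level values: 0, 1, 2, 3; the maximum is 3.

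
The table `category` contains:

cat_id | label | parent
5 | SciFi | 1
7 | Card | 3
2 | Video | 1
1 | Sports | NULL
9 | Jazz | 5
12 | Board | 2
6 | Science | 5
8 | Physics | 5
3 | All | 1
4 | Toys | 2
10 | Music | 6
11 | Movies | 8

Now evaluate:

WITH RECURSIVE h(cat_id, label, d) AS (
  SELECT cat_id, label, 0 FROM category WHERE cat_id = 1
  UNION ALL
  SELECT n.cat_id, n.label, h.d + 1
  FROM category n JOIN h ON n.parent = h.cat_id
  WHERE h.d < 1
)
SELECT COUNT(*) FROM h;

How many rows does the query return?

4

Base: cat_id=1 (Sports) at d 0.
Iteration 1: rows with parent in {1} -> Video (id 2, d 1), All (id 3, d 1), SciFi (id 5, d 1).
Iteration 2: d < 1 fails for all current rows; recursion stops.
Total rows emitted: 4.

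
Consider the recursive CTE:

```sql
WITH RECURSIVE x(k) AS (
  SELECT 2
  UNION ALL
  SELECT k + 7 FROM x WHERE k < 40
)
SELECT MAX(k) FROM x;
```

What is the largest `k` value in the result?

44

Base: k=2.
Iteration 1: 2 < 40 holds -> k = 2 + 7 = 9.
Iteration 2: 9 < 40 holds -> k = 9 + 7 = 16.
Iteration 3: 16 < 40 holds -> k = 16 + 7 = 23.
Iteration 4: 23 < 40 holds -> k = 23 + 7 = 30.
Iteration 5: 30 < 40 holds -> k = 30 + 7 = 37.
Iteration 6: 37 < 40 holds -> k = 37 + 7 = 44.
Iteration 7: 44 < 40 fails; recursion stops.
k values: 2, 9, 16, 23, 30, 37, 44; the maximum is 44.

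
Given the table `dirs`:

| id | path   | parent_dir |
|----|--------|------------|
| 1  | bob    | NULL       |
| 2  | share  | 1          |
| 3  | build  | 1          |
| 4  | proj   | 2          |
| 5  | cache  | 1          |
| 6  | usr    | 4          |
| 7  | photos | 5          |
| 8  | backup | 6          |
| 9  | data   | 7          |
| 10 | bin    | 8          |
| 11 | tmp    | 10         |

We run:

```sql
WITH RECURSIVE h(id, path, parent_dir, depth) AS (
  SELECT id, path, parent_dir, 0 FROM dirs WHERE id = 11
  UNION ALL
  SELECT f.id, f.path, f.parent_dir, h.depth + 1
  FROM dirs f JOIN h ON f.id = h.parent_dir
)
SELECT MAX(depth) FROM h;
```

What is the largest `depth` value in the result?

6

Base: id=11 (tmp), parent_dir=10, depth 0.
Iteration 1: join on id=10 -> bin (id 10, parent_dir=8, depth 1).
Iteration 2: join on id=8 -> backup (id 8, parent_dir=6, depth 2).
Iteration 3: join on id=6 -> usr (id 6, parent_dir=4, depth 3).
Iteration 4: join on id=4 -> proj (id 4, parent_dir=2, depth 4).
Iteration 5: join on id=2 -> share (id 2, parent_dir=1, depth 5).
Iteration 6: join on id=1 -> bob (id 1, parent_dir=NULL, depth 6).
Iteration 7: parent_dir is NULL; no match; recursion stops.
depth values: 0, 1, 2, 3, 4, 5, 6; the maximum is 6.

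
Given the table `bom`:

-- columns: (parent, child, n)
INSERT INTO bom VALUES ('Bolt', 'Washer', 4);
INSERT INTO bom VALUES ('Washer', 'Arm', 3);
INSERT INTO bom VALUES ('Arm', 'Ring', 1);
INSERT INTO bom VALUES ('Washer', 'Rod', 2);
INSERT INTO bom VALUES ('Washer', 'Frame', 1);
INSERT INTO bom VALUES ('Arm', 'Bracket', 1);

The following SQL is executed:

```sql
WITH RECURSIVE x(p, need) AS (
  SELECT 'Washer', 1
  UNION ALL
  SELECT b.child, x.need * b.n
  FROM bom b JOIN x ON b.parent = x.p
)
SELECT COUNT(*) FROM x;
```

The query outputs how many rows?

6

Base: (Washer, need=1).
Iteration 1: components of {Washer} -> Arm = 1*3 = 3, Frame = 1*1 = 1, Rod = 1*2 = 2.
Iteration 2: components of {Arm,Frame,Rod} -> Bracket = 3*1 = 3, Ring = 3*1 = 3.
Iteration 3: no further components; recursion stops.
Total rows emitted: 6.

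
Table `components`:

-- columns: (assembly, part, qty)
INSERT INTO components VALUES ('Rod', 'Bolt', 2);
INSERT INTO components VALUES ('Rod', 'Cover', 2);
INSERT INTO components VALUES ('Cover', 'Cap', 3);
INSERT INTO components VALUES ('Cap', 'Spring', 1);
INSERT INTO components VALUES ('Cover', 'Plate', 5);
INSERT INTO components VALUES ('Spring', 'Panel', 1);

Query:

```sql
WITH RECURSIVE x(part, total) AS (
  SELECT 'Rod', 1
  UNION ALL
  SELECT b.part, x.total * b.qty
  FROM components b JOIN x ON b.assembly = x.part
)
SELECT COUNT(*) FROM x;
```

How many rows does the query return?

Base: (Rod, total=1).
Iteration 1: components of {Rod} -> Bolt = 1*2 = 2, Cover = 1*2 = 2.
Iteration 2: components of {Bolt,Cover} -> Cap = 2*3 = 6, Plate = 2*5 = 10.
Iteration 3: components of {Cap,Plate} -> Spring = 6*1 = 6.
Iteration 4: components of {Spring} -> Panel = 6*1 = 6.
Iteration 5: no further components; recursion stops.
Total rows emitted: 7.

7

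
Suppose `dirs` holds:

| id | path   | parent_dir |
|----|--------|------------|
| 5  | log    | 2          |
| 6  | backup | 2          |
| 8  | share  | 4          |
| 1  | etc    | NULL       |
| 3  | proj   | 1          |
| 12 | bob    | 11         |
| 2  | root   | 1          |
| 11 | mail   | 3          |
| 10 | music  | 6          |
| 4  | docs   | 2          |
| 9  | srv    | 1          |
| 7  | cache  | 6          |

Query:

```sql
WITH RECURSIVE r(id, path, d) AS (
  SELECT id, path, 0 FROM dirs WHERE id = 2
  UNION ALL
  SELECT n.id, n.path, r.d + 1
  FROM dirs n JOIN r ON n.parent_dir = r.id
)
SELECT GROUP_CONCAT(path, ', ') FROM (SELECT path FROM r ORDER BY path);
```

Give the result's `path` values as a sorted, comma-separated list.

backup, cache, docs, log, music, root, share

Base: id=2 (root) at d 0.
Iteration 1: rows with parent_dir in {2} -> docs (id 4, d 1), log (id 5, d 1), backup (id 6, d 1).
Iteration 2: rows with parent_dir in {4,5,6} -> cache (id 7, d 2), share (id 8, d 2), music (id 10, d 2).
Iteration 3: no rows with parent_dir in {7,8,10}; recursion stops.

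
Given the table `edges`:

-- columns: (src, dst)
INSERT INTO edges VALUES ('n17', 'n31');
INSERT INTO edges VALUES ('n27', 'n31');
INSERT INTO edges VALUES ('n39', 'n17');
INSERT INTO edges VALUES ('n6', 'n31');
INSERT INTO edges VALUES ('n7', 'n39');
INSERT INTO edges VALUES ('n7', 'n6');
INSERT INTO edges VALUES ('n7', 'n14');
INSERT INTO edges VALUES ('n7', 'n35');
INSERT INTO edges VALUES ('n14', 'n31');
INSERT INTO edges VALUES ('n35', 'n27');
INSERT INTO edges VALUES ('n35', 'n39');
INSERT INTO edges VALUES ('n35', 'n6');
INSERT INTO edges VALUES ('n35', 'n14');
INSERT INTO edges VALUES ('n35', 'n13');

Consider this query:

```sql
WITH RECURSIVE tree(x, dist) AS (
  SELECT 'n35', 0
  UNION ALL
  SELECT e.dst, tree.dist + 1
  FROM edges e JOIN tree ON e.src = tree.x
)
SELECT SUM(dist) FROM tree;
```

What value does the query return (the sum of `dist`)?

16

Base: (n35, dist=0).
Iteration 1: edges from {n35} -> (n13, dist=1), (n14, dist=1), (n27, dist=1), (n39, dist=1), (n6, dist=1).
Iteration 2: edges from {n13,n14,n27,n39,n6} -> (n17, dist=2), (n31, dist=2) x3. [UNION ALL keeps all 4 new rows, including repeats]
Iteration 3: edges from {n17,n31} -> (n31, dist=3).
Iteration 4: no outgoing edges from {n31}; recursion stops.
SUM(dist) = 0 + 1 + 1 + 1 + 1 + 1 + 2 + 2 + 2 + 2 + 3 = 16.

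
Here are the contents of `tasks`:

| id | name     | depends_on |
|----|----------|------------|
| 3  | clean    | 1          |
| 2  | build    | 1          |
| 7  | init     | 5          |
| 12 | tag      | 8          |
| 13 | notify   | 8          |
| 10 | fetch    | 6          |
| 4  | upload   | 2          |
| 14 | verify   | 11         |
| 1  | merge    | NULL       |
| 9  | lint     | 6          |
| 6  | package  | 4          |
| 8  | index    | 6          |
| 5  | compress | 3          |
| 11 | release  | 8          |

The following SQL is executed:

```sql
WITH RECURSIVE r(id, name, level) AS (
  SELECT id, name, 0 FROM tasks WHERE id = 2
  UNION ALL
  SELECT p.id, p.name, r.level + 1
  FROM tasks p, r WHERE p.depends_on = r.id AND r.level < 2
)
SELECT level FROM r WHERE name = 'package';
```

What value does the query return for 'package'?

2

Base: id=2 (build) at level 0.
Iteration 1: rows with depends_on in {2} -> upload (id 4, level 1).
Iteration 2: rows with depends_on in {4} -> package (id 6, level 2).
Iteration 3: level < 2 fails for all current rows; recursion stops.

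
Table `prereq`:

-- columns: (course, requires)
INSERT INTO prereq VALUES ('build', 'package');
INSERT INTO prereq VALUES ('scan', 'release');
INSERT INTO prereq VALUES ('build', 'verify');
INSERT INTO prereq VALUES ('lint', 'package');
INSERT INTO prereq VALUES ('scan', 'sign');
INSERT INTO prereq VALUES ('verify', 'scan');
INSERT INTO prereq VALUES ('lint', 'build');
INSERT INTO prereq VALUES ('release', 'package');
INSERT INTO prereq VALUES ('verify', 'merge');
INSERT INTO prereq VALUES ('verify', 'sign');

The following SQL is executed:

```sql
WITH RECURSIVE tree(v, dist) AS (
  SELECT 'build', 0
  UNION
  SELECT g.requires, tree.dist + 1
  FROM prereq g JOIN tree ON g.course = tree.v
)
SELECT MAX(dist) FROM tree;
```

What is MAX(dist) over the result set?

Base: (build, dist=0).
Iteration 1: edges from {build} -> (package, dist=1), (verify, dist=1).
Iteration 2: edges from {package,verify} -> (merge, dist=2), (scan, dist=2), (sign, dist=2).
Iteration 3: edges from {merge,scan,sign} -> (release, dist=3), (sign, dist=3).
Iteration 4: edges from {release,sign} -> (package, dist=4).
Iteration 5: no outgoing edges from {package}; recursion stops.
dist values: 0, 1, 1, 2, 2, 2, 3, 3, 4; the maximum is 4.

4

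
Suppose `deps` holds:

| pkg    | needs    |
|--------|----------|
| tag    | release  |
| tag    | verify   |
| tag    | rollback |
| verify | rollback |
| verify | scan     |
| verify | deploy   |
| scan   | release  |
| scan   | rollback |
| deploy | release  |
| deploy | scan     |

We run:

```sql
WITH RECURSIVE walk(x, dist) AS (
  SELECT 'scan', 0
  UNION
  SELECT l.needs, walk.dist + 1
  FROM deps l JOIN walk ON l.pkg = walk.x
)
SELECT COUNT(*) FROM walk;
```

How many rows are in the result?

Base: (scan, dist=0).
Iteration 1: edges from {scan} -> (release, dist=1), (rollback, dist=1).
Iteration 2: no outgoing edges from {release,rollback}; recursion stops.
Total rows emitted: 3.

3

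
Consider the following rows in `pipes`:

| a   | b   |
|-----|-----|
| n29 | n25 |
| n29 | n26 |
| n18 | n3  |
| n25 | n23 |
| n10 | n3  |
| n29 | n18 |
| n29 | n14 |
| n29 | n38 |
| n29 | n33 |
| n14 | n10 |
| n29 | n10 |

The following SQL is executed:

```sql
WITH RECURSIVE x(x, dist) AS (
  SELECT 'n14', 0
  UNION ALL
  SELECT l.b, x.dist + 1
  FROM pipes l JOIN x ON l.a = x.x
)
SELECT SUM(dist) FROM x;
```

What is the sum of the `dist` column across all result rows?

Base: (n14, dist=0).
Iteration 1: edges from {n14} -> (n10, dist=1).
Iteration 2: edges from {n10} -> (n3, dist=2).
Iteration 3: no outgoing edges from {n3}; recursion stops.
SUM(dist) = 0 + 1 + 2 = 3.

3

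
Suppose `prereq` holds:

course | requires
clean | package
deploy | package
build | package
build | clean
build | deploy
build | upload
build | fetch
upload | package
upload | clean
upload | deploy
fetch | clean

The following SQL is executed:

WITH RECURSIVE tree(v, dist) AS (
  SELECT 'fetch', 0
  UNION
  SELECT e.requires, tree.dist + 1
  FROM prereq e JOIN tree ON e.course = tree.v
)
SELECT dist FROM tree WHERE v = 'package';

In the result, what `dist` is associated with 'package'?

2

Base: (fetch, dist=0).
Iteration 1: edges from {fetch} -> (clean, dist=1).
Iteration 2: edges from {clean} -> (package, dist=2).
Iteration 3: no outgoing edges from {package}; recursion stops.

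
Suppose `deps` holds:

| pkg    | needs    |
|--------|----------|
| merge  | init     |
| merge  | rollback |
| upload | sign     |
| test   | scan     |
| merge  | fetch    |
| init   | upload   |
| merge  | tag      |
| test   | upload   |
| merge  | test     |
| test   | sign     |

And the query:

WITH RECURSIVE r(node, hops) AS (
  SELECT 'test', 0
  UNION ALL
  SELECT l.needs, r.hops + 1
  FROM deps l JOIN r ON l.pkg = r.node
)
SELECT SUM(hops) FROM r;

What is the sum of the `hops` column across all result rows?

5

Base: (test, hops=0).
Iteration 1: edges from {test} -> (scan, hops=1), (sign, hops=1), (upload, hops=1).
Iteration 2: edges from {scan,sign,upload} -> (sign, hops=2).
Iteration 3: no outgoing edges from {sign}; recursion stops.
SUM(hops) = 0 + 1 + 1 + 1 + 2 = 5.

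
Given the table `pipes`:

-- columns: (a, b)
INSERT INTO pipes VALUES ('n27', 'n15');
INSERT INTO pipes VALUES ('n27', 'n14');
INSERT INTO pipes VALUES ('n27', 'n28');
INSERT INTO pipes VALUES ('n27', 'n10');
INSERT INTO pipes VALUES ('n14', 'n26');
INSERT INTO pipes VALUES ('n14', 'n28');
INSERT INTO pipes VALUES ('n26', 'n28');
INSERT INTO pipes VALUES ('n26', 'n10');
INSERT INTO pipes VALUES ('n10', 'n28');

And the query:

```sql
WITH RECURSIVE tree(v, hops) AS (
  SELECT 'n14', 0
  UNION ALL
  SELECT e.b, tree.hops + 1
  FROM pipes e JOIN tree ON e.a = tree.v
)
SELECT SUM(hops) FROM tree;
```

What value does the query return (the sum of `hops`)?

9

Base: (n14, hops=0).
Iteration 1: edges from {n14} -> (n26, hops=1), (n28, hops=1).
Iteration 2: edges from {n26,n28} -> (n10, hops=2), (n28, hops=2).
Iteration 3: edges from {n10,n28} -> (n28, hops=3).
Iteration 4: no outgoing edges from {n28}; recursion stops.
SUM(hops) = 0 + 1 + 1 + 2 + 2 + 3 = 9.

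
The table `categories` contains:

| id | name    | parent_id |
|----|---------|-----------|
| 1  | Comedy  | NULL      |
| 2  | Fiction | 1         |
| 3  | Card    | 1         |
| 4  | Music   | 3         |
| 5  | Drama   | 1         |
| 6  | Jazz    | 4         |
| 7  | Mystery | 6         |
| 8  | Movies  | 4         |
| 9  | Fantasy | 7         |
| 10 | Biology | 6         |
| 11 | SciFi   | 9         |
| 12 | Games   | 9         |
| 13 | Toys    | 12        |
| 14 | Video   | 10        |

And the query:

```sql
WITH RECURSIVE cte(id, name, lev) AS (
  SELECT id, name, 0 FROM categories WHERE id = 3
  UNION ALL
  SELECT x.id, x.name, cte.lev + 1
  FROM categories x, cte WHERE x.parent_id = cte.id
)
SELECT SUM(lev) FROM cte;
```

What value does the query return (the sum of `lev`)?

35

Base: id=3 (Card) at lev 0.
Iteration 1: rows with parent_id in {3} -> Music (id 4, lev 1).
Iteration 2: rows with parent_id in {4} -> Jazz (id 6, lev 2), Movies (id 8, lev 2).
Iteration 3: rows with parent_id in {6,8} -> Mystery (id 7, lev 3), Biology (id 10, lev 3).
Iteration 4: rows with parent_id in {7,10} -> Fantasy (id 9, lev 4), Video (id 14, lev 4).
Iteration 5: rows with parent_id in {9,14} -> SciFi (id 11, lev 5), Games (id 12, lev 5).
Iteration 6: rows with parent_id in {11,12} -> Toys (id 13, lev 6).
Iteration 7: no rows with parent_id in {13}; recursion stops.
SUM(lev) = 0 + 1 + 2 + 2 + 3 + 3 + 4 + 4 + 5 + 5 + 6 = 35.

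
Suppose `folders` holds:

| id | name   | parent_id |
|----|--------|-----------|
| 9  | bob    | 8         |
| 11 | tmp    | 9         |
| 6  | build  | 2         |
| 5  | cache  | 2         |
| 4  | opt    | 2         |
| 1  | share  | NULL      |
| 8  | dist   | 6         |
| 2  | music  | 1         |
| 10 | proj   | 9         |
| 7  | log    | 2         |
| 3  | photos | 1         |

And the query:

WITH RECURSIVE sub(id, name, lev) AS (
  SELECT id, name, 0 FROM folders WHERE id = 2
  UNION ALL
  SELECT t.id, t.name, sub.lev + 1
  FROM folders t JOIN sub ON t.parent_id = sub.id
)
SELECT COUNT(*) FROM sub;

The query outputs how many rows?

Base: id=2 (music) at lev 0.
Iteration 1: rows with parent_id in {2} -> opt (id 4, lev 1), cache (id 5, lev 1), build (id 6, lev 1), log (id 7, lev 1).
Iteration 2: rows with parent_id in {4,5,6,7} -> dist (id 8, lev 2).
Iteration 3: rows with parent_id in {8} -> bob (id 9, lev 3).
Iteration 4: rows with parent_id in {9} -> proj (id 10, lev 4), tmp (id 11, lev 4).
Iteration 5: no rows with parent_id in {10,11}; recursion stops.
Total rows emitted: 9.

9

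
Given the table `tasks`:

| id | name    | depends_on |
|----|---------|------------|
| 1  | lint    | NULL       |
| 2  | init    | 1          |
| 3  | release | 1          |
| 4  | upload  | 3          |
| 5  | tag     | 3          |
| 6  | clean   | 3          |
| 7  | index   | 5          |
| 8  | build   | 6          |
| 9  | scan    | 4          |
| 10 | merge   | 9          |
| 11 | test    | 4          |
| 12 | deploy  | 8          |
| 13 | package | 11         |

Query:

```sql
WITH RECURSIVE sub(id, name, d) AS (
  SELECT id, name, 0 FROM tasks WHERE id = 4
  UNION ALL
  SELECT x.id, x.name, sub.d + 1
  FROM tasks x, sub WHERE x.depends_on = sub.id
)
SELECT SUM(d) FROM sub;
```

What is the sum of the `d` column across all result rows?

6

Base: id=4 (upload) at d 0.
Iteration 1: rows with depends_on in {4} -> scan (id 9, d 1), test (id 11, d 1).
Iteration 2: rows with depends_on in {9,11} -> merge (id 10, d 2), package (id 13, d 2).
Iteration 3: no rows with depends_on in {10,13}; recursion stops.
SUM(d) = 0 + 1 + 1 + 2 + 2 = 6.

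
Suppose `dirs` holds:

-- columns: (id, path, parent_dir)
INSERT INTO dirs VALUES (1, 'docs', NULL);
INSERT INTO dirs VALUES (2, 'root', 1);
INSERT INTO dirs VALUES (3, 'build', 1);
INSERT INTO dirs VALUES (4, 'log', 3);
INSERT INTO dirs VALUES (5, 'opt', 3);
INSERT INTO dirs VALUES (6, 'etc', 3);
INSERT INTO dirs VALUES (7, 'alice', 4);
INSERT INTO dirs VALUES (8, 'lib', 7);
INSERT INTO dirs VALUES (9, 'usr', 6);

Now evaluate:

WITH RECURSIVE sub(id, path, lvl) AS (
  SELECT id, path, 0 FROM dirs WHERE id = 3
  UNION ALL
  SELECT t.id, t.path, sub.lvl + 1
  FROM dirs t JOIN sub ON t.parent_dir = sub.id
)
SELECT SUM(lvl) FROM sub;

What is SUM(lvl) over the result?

10

Base: id=3 (build) at lvl 0.
Iteration 1: rows with parent_dir in {3} -> log (id 4, lvl 1), opt (id 5, lvl 1), etc (id 6, lvl 1).
Iteration 2: rows with parent_dir in {4,5,6} -> alice (id 7, lvl 2), usr (id 9, lvl 2).
Iteration 3: rows with parent_dir in {7,9} -> lib (id 8, lvl 3).
Iteration 4: no rows with parent_dir in {8}; recursion stops.
SUM(lvl) = 0 + 1 + 1 + 1 + 2 + 2 + 3 = 10.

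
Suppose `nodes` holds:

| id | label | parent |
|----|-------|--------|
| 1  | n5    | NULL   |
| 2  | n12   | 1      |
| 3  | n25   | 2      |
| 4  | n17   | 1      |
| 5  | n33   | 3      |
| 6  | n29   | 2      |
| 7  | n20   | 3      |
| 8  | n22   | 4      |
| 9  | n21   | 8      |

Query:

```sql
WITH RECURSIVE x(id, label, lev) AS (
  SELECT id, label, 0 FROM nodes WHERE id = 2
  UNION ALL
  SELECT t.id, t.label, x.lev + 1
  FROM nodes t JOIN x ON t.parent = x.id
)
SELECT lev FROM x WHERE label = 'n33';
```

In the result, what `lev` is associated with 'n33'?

Base: id=2 (n12) at lev 0.
Iteration 1: rows with parent in {2} -> n25 (id 3, lev 1), n29 (id 6, lev 1).
Iteration 2: rows with parent in {3,6} -> n33 (id 5, lev 2), n20 (id 7, lev 2).
Iteration 3: no rows with parent in {5,7}; recursion stops.

2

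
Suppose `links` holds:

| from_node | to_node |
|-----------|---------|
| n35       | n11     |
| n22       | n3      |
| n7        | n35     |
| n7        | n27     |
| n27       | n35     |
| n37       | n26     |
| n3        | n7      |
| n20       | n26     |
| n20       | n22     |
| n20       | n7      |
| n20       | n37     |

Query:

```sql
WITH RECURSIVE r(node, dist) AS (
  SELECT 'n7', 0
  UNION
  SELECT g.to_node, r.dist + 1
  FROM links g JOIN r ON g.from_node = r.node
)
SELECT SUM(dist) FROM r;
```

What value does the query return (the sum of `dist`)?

Base: (n7, dist=0).
Iteration 1: edges from {n7} -> (n27, dist=1), (n35, dist=1).
Iteration 2: edges from {n27,n35} -> (n11, dist=2), (n35, dist=2).
Iteration 3: edges from {n11,n35} -> (n11, dist=3).
Iteration 4: no outgoing edges from {n11}; recursion stops.
SUM(dist) = 0 + 1 + 1 + 2 + 2 + 3 = 9.

9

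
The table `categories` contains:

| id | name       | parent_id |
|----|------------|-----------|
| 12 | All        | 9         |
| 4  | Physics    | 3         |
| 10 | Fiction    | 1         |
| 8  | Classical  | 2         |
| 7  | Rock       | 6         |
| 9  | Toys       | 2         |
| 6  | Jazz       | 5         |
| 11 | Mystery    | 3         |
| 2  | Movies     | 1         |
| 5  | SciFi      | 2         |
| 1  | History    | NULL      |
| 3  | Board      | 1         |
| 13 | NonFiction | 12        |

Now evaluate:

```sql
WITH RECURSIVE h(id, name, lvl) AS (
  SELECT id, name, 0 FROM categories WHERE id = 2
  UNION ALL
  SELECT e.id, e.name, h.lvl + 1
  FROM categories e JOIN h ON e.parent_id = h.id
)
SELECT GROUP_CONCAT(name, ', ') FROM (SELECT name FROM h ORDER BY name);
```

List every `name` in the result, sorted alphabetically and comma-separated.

Base: id=2 (Movies) at lvl 0.
Iteration 1: rows with parent_id in {2} -> SciFi (id 5, lvl 1), Classical (id 8, lvl 1), Toys (id 9, lvl 1).
Iteration 2: rows with parent_id in {5,8,9} -> Jazz (id 6, lvl 2), All (id 12, lvl 2).
Iteration 3: rows with parent_id in {6,12} -> Rock (id 7, lvl 3), NonFiction (id 13, lvl 3).
Iteration 4: no rows with parent_id in {7,13}; recursion stops.

All, Classical, Jazz, Movies, NonFiction, Rock, SciFi, Toys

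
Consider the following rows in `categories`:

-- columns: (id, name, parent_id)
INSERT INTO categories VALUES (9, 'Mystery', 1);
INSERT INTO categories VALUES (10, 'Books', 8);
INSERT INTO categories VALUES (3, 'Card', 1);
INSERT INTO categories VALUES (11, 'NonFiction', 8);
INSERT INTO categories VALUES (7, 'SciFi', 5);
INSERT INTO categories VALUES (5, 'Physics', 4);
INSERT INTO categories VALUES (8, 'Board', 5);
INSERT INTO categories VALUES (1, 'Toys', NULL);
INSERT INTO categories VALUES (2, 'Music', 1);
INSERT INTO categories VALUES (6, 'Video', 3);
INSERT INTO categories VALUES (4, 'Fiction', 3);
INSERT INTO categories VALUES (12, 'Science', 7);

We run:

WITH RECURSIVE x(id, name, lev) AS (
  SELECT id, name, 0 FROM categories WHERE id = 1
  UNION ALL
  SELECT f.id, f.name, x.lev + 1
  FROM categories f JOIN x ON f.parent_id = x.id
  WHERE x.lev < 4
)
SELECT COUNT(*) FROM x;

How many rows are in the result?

9

Base: id=1 (Toys) at lev 0.
Iteration 1: rows with parent_id in {1} -> Music (id 2, lev 1), Card (id 3, lev 1), Mystery (id 9, lev 1).
Iteration 2: rows with parent_id in {2,3,9} -> Fiction (id 4, lev 2), Video (id 6, lev 2).
Iteration 3: rows with parent_id in {4,6} -> Physics (id 5, lev 3).
Iteration 4: rows with parent_id in {5} -> SciFi (id 7, lev 4), Board (id 8, lev 4).
Iteration 5: lev < 4 fails for all current rows; recursion stops.
Total rows emitted: 9.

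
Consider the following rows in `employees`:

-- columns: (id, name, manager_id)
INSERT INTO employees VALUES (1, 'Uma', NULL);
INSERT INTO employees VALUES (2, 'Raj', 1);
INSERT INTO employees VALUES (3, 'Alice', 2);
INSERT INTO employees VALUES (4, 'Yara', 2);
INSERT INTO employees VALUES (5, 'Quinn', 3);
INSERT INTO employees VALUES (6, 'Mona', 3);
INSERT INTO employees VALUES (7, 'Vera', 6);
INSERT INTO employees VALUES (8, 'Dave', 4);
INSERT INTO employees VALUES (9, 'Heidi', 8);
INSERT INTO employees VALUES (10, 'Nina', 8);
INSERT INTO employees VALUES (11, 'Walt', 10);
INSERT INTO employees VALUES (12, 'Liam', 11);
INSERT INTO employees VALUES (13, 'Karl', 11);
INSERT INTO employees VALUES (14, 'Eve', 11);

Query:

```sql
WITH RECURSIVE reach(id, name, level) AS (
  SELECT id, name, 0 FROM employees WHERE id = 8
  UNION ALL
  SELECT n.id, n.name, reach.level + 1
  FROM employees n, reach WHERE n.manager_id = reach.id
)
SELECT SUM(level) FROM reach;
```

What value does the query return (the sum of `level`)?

13

Base: id=8 (Dave) at level 0.
Iteration 1: rows with manager_id in {8} -> Heidi (id 9, level 1), Nina (id 10, level 1).
Iteration 2: rows with manager_id in {9,10} -> Walt (id 11, level 2).
Iteration 3: rows with manager_id in {11} -> Liam (id 12, level 3), Karl (id 13, level 3), Eve (id 14, level 3).
Iteration 4: no rows with manager_id in {12,13,14}; recursion stops.
SUM(level) = 0 + 1 + 1 + 2 + 3 + 3 + 3 = 13.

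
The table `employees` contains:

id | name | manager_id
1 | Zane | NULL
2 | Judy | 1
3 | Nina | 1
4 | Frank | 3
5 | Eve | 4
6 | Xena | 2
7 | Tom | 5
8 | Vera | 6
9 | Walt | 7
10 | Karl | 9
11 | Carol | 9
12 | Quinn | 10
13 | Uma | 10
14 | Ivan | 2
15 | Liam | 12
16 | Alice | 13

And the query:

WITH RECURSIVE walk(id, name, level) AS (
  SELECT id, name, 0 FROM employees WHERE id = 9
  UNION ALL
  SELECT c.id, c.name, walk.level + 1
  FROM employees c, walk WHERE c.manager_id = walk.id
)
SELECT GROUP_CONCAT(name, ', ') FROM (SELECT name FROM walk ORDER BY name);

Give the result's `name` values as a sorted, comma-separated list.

Base: id=9 (Walt) at level 0.
Iteration 1: rows with manager_id in {9} -> Karl (id 10, level 1), Carol (id 11, level 1).
Iteration 2: rows with manager_id in {10,11} -> Quinn (id 12, level 2), Uma (id 13, level 2).
Iteration 3: rows with manager_id in {12,13} -> Liam (id 15, level 3), Alice (id 16, level 3).
Iteration 4: no rows with manager_id in {15,16}; recursion stops.

Alice, Carol, Karl, Liam, Quinn, Uma, Walt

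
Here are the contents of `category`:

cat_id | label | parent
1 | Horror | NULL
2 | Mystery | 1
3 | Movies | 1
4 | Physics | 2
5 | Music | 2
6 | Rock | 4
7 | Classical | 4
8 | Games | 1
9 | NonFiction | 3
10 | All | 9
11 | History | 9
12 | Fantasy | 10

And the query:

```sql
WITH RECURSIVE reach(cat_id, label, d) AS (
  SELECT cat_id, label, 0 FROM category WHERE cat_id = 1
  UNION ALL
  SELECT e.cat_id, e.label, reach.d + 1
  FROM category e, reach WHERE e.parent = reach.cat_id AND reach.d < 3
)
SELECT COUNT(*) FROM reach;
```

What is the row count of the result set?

11

Base: cat_id=1 (Horror) at d 0.
Iteration 1: rows with parent in {1} -> Mystery (id 2, d 1), Movies (id 3, d 1), Games (id 8, d 1).
Iteration 2: rows with parent in {2,3,8} -> Physics (id 4, d 2), Music (id 5, d 2), NonFiction (id 9, d 2).
Iteration 3: rows with parent in {4,5,9} -> Rock (id 6, d 3), Classical (id 7, d 3), All (id 10, d 3), History (id 11, d 3).
Iteration 4: d < 3 fails for all current rows; recursion stops.
Total rows emitted: 11.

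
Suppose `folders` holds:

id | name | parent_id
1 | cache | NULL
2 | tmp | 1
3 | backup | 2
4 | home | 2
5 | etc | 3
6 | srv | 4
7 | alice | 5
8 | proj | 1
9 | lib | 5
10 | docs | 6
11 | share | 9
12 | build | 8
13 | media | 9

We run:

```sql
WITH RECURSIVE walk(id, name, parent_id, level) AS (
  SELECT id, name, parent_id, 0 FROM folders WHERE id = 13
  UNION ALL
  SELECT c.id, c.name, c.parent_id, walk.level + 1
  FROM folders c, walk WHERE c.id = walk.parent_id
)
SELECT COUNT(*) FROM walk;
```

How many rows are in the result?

6

Base: id=13 (media), parent_id=9, level 0.
Iteration 1: join on id=9 -> lib (id 9, parent_id=5, level 1).
Iteration 2: join on id=5 -> etc (id 5, parent_id=3, level 2).
Iteration 3: join on id=3 -> backup (id 3, parent_id=2, level 3).
Iteration 4: join on id=2 -> tmp (id 2, parent_id=1, level 4).
Iteration 5: join on id=1 -> cache (id 1, parent_id=NULL, level 5).
Iteration 6: parent_id is NULL; no match; recursion stops.
Total rows emitted: 6.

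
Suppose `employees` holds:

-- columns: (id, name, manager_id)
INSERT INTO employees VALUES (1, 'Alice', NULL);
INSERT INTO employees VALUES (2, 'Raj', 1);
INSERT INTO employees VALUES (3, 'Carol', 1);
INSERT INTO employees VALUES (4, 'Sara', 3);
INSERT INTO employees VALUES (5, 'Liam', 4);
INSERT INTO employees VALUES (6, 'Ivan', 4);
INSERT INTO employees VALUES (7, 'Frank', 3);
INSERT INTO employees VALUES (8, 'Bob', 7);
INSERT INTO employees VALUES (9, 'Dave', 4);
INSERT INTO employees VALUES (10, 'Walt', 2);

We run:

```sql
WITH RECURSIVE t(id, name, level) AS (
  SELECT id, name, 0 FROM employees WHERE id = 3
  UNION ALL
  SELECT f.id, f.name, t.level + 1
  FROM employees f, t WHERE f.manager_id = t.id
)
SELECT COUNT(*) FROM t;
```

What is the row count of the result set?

Base: id=3 (Carol) at level 0.
Iteration 1: rows with manager_id in {3} -> Sara (id 4, level 1), Frank (id 7, level 1).
Iteration 2: rows with manager_id in {4,7} -> Liam (id 5, level 2), Ivan (id 6, level 2), Bob (id 8, level 2), Dave (id 9, level 2).
Iteration 3: no rows with manager_id in {5,6,8,9}; recursion stops.
Total rows emitted: 7.

7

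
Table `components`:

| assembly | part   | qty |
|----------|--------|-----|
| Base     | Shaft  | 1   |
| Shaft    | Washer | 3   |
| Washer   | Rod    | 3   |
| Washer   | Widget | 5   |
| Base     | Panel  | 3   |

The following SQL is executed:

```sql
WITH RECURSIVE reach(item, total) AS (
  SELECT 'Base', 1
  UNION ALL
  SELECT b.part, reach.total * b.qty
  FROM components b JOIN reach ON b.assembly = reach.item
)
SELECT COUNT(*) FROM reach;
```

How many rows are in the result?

Base: (Base, total=1).
Iteration 1: components of {Base} -> Panel = 1*3 = 3, Shaft = 1*1 = 1.
Iteration 2: components of {Panel,Shaft} -> Washer = 1*3 = 3.
Iteration 3: components of {Washer} -> Rod = 3*3 = 9, Widget = 3*5 = 15.
Iteration 4: no further components; recursion stops.
Total rows emitted: 6.

6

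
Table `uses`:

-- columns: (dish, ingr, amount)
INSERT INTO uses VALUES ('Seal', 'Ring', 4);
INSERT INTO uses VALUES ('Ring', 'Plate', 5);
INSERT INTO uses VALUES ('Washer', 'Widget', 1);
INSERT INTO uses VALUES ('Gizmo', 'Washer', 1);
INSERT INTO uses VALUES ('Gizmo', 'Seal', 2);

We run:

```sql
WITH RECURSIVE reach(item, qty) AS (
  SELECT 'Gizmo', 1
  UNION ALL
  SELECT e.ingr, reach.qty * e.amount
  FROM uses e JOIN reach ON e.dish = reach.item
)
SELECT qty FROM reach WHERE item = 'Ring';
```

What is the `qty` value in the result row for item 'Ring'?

8

Base: (Gizmo, qty=1).
Iteration 1: components of {Gizmo} -> Seal = 1*2 = 2, Washer = 1*1 = 1.
Iteration 2: components of {Seal,Washer} -> Ring = 2*4 = 8, Widget = 1*1 = 1.
Iteration 3: components of {Ring,Widget} -> Plate = 8*5 = 40.
Iteration 4: no further components; recursion stops.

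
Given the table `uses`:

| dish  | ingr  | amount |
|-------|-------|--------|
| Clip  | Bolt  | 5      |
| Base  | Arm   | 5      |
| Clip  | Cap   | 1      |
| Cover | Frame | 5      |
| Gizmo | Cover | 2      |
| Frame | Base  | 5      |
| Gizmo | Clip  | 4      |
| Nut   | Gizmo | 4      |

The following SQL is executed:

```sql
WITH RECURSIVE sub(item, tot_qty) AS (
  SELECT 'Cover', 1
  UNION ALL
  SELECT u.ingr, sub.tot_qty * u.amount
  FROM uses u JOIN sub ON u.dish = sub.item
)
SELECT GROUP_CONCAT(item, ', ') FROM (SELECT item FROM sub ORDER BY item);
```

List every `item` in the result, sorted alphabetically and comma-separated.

Base: (Cover, tot_qty=1).
Iteration 1: components of {Cover} -> Frame = 1*5 = 5.
Iteration 2: components of {Frame} -> Base = 5*5 = 25.
Iteration 3: components of {Base} -> Arm = 25*5 = 125.
Iteration 4: no further components; recursion stops.

Arm, Base, Cover, Frame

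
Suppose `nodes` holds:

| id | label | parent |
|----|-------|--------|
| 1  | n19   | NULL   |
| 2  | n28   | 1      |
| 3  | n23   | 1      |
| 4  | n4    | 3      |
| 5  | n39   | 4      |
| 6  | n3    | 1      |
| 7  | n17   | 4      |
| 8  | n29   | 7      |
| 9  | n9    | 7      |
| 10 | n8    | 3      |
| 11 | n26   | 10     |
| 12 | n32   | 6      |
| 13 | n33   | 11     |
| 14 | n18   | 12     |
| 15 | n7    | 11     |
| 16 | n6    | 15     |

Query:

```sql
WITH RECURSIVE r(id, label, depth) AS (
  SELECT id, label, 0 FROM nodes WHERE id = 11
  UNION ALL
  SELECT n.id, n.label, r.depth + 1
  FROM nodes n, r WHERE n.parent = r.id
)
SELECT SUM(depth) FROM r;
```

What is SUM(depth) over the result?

Base: id=11 (n26) at depth 0.
Iteration 1: rows with parent in {11} -> n33 (id 13, depth 1), n7 (id 15, depth 1).
Iteration 2: rows with parent in {13,15} -> n6 (id 16, depth 2).
Iteration 3: no rows with parent in {16}; recursion stops.
SUM(depth) = 0 + 1 + 1 + 2 = 4.

4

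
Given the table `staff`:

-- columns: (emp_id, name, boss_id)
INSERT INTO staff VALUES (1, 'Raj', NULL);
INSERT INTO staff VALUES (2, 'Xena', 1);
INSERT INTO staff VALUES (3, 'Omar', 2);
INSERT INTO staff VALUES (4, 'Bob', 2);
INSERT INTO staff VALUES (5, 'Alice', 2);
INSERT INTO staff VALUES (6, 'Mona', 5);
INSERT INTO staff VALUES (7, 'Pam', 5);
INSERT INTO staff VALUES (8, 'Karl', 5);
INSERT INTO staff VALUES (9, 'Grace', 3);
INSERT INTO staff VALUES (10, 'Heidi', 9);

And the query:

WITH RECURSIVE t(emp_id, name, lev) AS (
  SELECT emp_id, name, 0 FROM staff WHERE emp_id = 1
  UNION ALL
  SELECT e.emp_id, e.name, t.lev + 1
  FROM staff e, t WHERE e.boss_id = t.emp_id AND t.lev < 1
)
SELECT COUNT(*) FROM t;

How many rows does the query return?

2

Base: emp_id=1 (Raj) at lev 0.
Iteration 1: rows with boss_id in {1} -> Xena (id 2, lev 1).
Iteration 2: lev < 1 fails for all current rows; recursion stops.
Total rows emitted: 2.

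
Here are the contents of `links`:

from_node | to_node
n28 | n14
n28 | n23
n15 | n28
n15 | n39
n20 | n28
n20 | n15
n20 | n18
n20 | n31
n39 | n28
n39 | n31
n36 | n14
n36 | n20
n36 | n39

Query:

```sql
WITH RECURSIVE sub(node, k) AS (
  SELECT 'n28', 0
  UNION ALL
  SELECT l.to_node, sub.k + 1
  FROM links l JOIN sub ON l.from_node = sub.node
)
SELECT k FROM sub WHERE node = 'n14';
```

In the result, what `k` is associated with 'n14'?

1

Base: (n28, k=0).
Iteration 1: edges from {n28} -> (n14, k=1), (n23, k=1).
Iteration 2: no outgoing edges from {n14,n23}; recursion stops.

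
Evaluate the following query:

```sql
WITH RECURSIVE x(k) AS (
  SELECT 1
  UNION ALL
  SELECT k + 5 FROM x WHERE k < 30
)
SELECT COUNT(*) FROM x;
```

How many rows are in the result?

Base: k=1.
Iteration 1: 1 < 30 holds -> k = 1 + 5 = 6.
Iteration 2: 6 < 30 holds -> k = 6 + 5 = 11.
Iteration 3: 11 < 30 holds -> k = 11 + 5 = 16.
Iteration 4: 16 < 30 holds -> k = 16 + 5 = 21.
Iteration 5: 21 < 30 holds -> k = 21 + 5 = 26.
Iteration 6: 26 < 30 holds -> k = 26 + 5 = 31.
Iteration 7: 31 < 30 fails; recursion stops.
Total rows emitted: 7.

7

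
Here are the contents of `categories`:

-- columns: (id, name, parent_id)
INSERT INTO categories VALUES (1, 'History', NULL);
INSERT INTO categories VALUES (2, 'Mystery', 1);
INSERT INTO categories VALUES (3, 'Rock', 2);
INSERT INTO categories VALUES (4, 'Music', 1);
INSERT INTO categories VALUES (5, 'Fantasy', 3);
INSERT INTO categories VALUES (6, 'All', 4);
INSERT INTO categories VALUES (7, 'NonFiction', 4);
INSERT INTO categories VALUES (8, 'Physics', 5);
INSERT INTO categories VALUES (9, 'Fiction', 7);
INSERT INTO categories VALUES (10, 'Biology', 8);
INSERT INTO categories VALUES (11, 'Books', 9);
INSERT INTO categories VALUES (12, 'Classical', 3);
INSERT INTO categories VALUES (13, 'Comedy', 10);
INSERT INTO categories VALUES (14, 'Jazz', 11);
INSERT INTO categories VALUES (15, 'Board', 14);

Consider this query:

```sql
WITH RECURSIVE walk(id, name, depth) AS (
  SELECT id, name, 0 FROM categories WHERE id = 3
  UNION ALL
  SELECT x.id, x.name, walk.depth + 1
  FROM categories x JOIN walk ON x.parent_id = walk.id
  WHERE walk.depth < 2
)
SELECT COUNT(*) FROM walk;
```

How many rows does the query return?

Base: id=3 (Rock) at depth 0.
Iteration 1: rows with parent_id in {3} -> Fantasy (id 5, depth 1), Classical (id 12, depth 1).
Iteration 2: rows with parent_id in {5,12} -> Physics (id 8, depth 2).
Iteration 3: depth < 2 fails for all current rows; recursion stops.
Total rows emitted: 4.

4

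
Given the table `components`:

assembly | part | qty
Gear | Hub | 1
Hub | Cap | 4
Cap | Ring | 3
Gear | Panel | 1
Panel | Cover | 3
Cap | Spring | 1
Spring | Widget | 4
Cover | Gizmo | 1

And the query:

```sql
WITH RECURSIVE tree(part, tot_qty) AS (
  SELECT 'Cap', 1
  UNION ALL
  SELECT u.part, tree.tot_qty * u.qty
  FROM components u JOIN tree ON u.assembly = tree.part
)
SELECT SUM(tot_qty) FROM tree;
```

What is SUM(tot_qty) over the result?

9

Base: (Cap, tot_qty=1).
Iteration 1: components of {Cap} -> Ring = 1*3 = 3, Spring = 1*1 = 1.
Iteration 2: components of {Ring,Spring} -> Widget = 1*4 = 4.
Iteration 3: no further components; recursion stops.
SUM(tot_qty) = 1 + 3 + 1 + 4 = 9.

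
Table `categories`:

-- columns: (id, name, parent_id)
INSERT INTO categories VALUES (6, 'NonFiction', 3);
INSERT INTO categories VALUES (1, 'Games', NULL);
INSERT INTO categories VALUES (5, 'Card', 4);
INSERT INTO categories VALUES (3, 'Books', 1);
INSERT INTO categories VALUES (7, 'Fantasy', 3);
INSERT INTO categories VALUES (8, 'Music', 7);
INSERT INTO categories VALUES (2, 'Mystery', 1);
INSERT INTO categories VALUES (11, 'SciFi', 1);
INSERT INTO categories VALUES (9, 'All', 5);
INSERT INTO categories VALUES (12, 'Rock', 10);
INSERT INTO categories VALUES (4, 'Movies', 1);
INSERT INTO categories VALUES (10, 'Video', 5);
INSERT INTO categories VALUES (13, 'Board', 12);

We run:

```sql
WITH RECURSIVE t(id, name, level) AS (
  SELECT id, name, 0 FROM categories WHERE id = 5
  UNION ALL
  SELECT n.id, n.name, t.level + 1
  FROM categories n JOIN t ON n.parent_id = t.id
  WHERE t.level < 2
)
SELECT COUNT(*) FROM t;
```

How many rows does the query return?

Base: id=5 (Card) at level 0.
Iteration 1: rows with parent_id in {5} -> All (id 9, level 1), Video (id 10, level 1).
Iteration 2: rows with parent_id in {9,10} -> Rock (id 12, level 2).
Iteration 3: level < 2 fails for all current rows; recursion stops.
Total rows emitted: 4.

4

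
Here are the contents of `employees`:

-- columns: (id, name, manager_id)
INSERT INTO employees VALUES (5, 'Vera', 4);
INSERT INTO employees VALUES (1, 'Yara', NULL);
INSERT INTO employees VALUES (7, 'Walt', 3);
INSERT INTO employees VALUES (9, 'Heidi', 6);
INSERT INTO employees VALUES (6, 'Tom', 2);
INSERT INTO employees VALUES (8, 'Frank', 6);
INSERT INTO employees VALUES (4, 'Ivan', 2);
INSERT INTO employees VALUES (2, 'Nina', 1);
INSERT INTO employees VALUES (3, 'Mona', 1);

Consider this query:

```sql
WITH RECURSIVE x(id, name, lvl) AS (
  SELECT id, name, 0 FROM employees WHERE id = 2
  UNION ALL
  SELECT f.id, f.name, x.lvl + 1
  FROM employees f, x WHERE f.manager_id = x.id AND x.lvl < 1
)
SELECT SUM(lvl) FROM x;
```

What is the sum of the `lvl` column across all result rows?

Base: id=2 (Nina) at lvl 0.
Iteration 1: rows with manager_id in {2} -> Ivan (id 4, lvl 1), Tom (id 6, lvl 1).
Iteration 2: lvl < 1 fails for all current rows; recursion stops.
SUM(lvl) = 0 + 1 + 1 = 2.

2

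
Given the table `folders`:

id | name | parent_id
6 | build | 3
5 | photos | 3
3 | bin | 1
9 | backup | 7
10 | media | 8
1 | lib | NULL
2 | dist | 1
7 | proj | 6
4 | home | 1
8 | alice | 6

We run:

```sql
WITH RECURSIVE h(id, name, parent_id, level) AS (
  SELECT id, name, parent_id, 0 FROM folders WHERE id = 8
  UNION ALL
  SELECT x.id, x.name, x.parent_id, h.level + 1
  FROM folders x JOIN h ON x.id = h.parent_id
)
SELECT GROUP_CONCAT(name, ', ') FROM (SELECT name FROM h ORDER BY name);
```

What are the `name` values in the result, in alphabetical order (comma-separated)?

Base: id=8 (alice), parent_id=6, level 0.
Iteration 1: join on id=6 -> build (id 6, parent_id=3, level 1).
Iteration 2: join on id=3 -> bin (id 3, parent_id=1, level 2).
Iteration 3: join on id=1 -> lib (id 1, parent_id=NULL, level 3).
Iteration 4: parent_id is NULL; no match; recursion stops.

alice, bin, build, lib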